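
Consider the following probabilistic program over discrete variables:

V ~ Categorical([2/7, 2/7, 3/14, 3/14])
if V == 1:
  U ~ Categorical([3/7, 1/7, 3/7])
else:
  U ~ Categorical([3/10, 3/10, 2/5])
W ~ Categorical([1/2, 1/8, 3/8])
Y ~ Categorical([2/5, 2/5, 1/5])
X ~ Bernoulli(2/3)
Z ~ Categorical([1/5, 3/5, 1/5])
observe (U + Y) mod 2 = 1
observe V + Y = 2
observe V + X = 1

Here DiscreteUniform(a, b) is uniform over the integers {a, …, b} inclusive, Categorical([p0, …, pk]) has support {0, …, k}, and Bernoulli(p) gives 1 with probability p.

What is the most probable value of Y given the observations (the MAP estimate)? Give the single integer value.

Enumerate traces; 27 have nonzero weight after conditioning:
  (V=0, U=1, W=0, Y=2, X=1, Z=0) weight 1/875
  (V=0, U=1, W=0, Y=2, X=1, Z=1) weight 3/875
  (V=0, U=1, W=0, Y=2, X=1, Z=2) weight 1/875
  (V=0, U=1, W=1, Y=2, X=1, Z=0) weight 1/3500
  (V=0, U=1, W=1, Y=2, X=1, Z=1) weight 3/3500
  (V=0, U=1, W=1, Y=2, X=1, Z=2) weight 1/3500
  (V=0, U=1, W=2, Y=2, X=1, Z=0) weight 3/3500
  (V=0, U=1, W=2, Y=2, X=1, Z=1) weight 9/3500
  (V=1, U=0, W=0, Y=1, X=0, Z=0) weight 2/1225
  … 18 more
Group by Y:
  weight(Y=1) = 8/245
  weight(Y=2) = 2/175
Total weight = 8/245 + 2/175 = 54/1225
P(Y=1 | obs) = 8/245 / 54/1225 = 20/27
P(Y=2 | obs) = 2/175 / 54/1225 = 7/27
argmax = 1

argmax_v P(Y = v | obs) = 1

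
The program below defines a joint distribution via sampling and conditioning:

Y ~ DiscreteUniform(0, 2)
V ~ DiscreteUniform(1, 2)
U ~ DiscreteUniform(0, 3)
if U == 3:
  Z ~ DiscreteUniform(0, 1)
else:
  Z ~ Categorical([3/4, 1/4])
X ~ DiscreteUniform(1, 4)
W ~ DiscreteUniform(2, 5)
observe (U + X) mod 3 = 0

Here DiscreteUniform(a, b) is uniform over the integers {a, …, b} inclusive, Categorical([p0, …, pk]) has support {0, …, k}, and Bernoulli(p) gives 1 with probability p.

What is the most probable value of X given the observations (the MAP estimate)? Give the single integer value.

argmax_v P(X = v | obs) = 3

Enumerate traces; 240 have nonzero weight after conditioning:
  (Y=0, V=1, U=0, Z=0, X=3, W=2) weight 1/512
  (Y=0, V=1, U=0, Z=0, X=3, W=3) weight 1/512
  (Y=0, V=1, U=0, Z=0, X=3, W=4) weight 1/512
  (Y=0, V=1, U=0, Z=0, X=3, W=5) weight 1/512
  (Y=0, V=1, U=0, Z=1, X=3, W=2) weight 1/1536
  (Y=0, V=1, U=0, Z=1, X=3, W=3) weight 1/1536
  (Y=0, V=1, U=0, Z=1, X=3, W=4) weight 1/1536
  (Y=0, V=1, U=0, Z=1, X=3, W=5) weight 1/1536
  (Y=0, V=1, U=1, Z=0, X=2, W=2) weight 1/512
  (Y=0, V=1, U=2, Z=0, X=1, W=2) weight 1/512
  … 230 more
Group by X:
  weight(X=1) = 1/16
  weight(X=2) = 1/16
  weight(X=3) = 1/8
  weight(X=4) = 1/16
Total weight = 1/16 + 1/16 + 1/8 + 1/16 = 5/16
P(X=1 | obs) = 1/16 / 5/16 = 1/5
P(X=2 | obs) = 1/16 / 5/16 = 1/5
P(X=3 | obs) = 1/8 / 5/16 = 2/5
P(X=4 | obs) = 1/16 / 5/16 = 1/5
argmax = 3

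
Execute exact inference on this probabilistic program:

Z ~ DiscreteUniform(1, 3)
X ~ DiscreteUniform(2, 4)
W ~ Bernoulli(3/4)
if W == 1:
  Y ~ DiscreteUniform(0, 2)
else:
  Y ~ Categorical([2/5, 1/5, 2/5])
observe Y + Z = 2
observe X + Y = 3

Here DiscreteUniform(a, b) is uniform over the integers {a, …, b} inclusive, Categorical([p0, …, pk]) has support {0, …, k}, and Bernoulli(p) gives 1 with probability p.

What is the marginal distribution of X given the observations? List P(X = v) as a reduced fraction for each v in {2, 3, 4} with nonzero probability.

P(X=2) = 6/13, P(X=3) = 7/13

Enumerate traces; 4 have nonzero weight after conditioning:
  (Z=1, X=2, W=0, Y=1) weight 1/180
  (Z=1, X=2, W=1, Y=1) weight 1/36
  (Z=2, X=3, W=0, Y=0) weight 1/90
  (Z=2, X=3, W=1, Y=0) weight 1/36
Group by X:
  weight(X=2) = 1/30
  weight(X=3) = 7/180
Total weight = 1/30 + 7/180 = 13/180
P(X=2 | obs) = 1/30 / 13/180 = 6/13
P(X=3 | obs) = 7/180 / 13/180 = 7/13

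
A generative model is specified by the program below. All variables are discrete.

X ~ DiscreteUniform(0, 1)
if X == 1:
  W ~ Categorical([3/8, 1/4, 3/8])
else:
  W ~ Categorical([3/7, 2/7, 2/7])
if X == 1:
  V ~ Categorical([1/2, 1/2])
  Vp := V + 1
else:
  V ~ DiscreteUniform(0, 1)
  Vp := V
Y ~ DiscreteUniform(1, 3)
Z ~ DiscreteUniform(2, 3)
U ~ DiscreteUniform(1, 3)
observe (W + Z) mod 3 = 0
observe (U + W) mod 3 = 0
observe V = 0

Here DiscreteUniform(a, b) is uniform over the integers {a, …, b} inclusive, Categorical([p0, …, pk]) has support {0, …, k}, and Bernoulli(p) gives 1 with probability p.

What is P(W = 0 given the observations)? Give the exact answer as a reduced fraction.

P(W = 0 | obs) = 3/5

Enumerate traces; 12 have nonzero weight after conditioning:
  (X=0, W=0, V=0, Y=1, Z=3, U=3) weight 1/168
  (X=0, W=0, V=0, Y=2, Z=3, U=3) weight 1/168
  (X=0, W=0, V=0, Y=3, Z=3, U=3) weight 1/168
  (X=0, W=1, V=0, Y=1, Z=2, U=2) weight 1/252
  (X=0, W=1, V=0, Y=2, Z=2, U=2) weight 1/252
  (X=0, W=1, V=0, Y=3, Z=2, U=2) weight 1/252
  (X=1, W=0, V=0, Y=1, Z=3, U=3) weight 1/192
  (X=1, W=0, V=0, Y=2, Z=3, U=3) weight 1/192
  … 4 more
Group by W:
  weight(W=0) = 15/448
  weight(W=1) = 5/224
Total weight = 15/448 + 5/224 = 25/448
P(W=0 | obs) = 15/448 / 25/448 = 3/5
P(W=1 | obs) = 5/224 / 25/448 = 2/5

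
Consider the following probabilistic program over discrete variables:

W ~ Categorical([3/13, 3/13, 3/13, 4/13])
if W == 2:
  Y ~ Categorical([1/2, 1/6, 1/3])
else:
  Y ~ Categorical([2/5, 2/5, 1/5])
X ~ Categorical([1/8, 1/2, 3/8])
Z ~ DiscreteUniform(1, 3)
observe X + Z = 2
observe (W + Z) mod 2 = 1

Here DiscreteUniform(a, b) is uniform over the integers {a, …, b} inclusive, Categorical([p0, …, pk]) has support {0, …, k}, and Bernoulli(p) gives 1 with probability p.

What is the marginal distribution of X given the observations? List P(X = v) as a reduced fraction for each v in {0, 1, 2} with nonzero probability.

Enumerate traces; 12 have nonzero weight after conditioning:
  (W=0, Y=0, X=1, Z=1) weight 1/65
  (W=0, Y=1, X=1, Z=1) weight 1/65
  (W=0, Y=2, X=1, Z=1) weight 1/130
  (W=1, Y=0, X=0, Z=2) weight 1/260
  (W=1, Y=1, X=0, Z=2) weight 1/260
  (W=1, Y=2, X=0, Z=2) weight 1/520
  (W=2, Y=0, X=1, Z=1) weight 1/52
  (W=2, Y=1, X=1, Z=1) weight 1/156
  … 4 more
Group by X:
  weight(X=0) = 7/312
  weight(X=1) = 1/13
Total weight = 7/312 + 1/13 = 31/312
P(X=0 | obs) = 7/312 / 31/312 = 7/31
P(X=1 | obs) = 1/13 / 31/312 = 24/31

P(X=0) = 7/31, P(X=1) = 24/31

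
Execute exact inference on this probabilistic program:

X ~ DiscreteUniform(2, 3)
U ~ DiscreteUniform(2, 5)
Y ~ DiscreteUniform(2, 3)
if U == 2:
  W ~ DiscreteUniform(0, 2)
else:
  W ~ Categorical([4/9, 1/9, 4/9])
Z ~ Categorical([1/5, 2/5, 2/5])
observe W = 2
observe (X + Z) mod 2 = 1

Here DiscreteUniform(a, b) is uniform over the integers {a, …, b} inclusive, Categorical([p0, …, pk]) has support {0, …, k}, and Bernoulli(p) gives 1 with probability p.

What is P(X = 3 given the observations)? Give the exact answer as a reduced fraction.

P(X = 3 | obs) = 3/5

Enumerate traces; 24 have nonzero weight after conditioning:
  (X=2, U=2, Y=2, W=2, Z=1) weight 1/120
  (X=2, U=2, Y=3, W=2, Z=1) weight 1/120
  (X=2, U=3, Y=2, W=2, Z=1) weight 1/90
  (X=2, U=3, Y=3, W=2, Z=1) weight 1/90
  (X=2, U=4, Y=2, W=2, Z=1) weight 1/90
  (X=2, U=4, Y=3, W=2, Z=1) weight 1/90
  (X=2, U=5, Y=2, W=2, Z=1) weight 1/90
  (X=2, U=5, Y=3, W=2, Z=1) weight 1/90
  (X=3, U=2, Y=2, W=2, Z=0) weight 1/240
  … 15 more
Group by X:
  weight(X=2) = 1/12
  weight(X=3) = 1/8
Total weight = 1/12 + 1/8 = 5/24
P(X=2 | obs) = 1/12 / 5/24 = 2/5
P(X=3 | obs) = 1/8 / 5/24 = 3/5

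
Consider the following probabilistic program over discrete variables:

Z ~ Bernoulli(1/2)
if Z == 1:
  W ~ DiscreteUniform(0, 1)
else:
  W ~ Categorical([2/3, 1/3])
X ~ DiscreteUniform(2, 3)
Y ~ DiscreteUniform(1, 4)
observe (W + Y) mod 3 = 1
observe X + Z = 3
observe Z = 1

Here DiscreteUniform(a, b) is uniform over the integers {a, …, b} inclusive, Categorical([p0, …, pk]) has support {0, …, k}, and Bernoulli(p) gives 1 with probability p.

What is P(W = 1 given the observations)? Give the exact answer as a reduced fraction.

P(W = 1 | obs) = 1/3

Enumerate traces; 3 have nonzero weight after conditioning:
  (Z=1, W=0, X=2, Y=1) weight 1/32
  (Z=1, W=0, X=2, Y=4) weight 1/32
  (Z=1, W=1, X=2, Y=3) weight 1/32
Group by W:
  weight(W=0) = 1/16
  weight(W=1) = 1/32
Total weight = 1/16 + 1/32 = 3/32
P(W=0 | obs) = 1/16 / 3/32 = 2/3
P(W=1 | obs) = 1/32 / 3/32 = 1/3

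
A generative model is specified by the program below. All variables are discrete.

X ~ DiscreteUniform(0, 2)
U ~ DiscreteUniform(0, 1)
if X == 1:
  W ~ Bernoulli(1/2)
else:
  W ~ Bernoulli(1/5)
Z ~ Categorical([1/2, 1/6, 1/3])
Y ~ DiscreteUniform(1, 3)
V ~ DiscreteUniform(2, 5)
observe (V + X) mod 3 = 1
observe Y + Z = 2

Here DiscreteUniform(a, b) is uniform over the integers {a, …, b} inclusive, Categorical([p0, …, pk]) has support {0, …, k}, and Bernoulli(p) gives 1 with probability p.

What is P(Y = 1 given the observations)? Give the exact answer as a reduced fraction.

P(Y = 1 | obs) = 1/4

Enumerate traces; 32 have nonzero weight after conditioning:
  (X=0, U=0, W=0, Z=0, Y=2, V=4) weight 1/180
  (X=0, U=0, W=0, Z=1, Y=1, V=4) weight 1/540
  (X=0, U=0, W=1, Z=0, Y=2, V=4) weight 1/720
  (X=0, U=0, W=1, Z=1, Y=1, V=4) weight 1/2160
  (X=0, U=1, W=0, Z=0, Y=2, V=4) weight 1/180
  (X=0, U=1, W=0, Z=1, Y=1, V=4) weight 1/540
  (X=0, U=1, W=1, Z=0, Y=2, V=4) weight 1/720
  (X=0, U=1, W=1, Z=1, Y=1, V=4) weight 1/2160
  … 24 more
Group by Y:
  weight(Y=1) = 1/54
  weight(Y=2) = 1/18
Total weight = 1/54 + 1/18 = 2/27
P(Y=1 | obs) = 1/54 / 2/27 = 1/4
P(Y=2 | obs) = 1/18 / 2/27 = 3/4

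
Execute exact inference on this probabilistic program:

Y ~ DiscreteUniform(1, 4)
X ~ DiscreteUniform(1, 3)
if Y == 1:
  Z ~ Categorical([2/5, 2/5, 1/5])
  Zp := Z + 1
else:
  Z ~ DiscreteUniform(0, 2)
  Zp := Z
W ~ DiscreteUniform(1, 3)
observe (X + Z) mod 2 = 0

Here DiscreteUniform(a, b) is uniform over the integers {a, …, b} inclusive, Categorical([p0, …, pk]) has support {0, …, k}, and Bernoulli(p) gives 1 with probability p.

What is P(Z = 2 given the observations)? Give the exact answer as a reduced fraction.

P(Z = 2 | obs) = 2/9

Enumerate traces; 48 have nonzero weight after conditioning:
  (Y=1, X=1, Z=1, W=1) weight 1/90
  (Y=1, X=1, Z=1, W=2) weight 1/90
  (Y=1, X=1, Z=1, W=3) weight 1/90
  (Y=1, X=2, Z=0, W=1) weight 1/90
  (Y=1, X=2, Z=0, W=2) weight 1/90
  (Y=1, X=2, Z=0, W=3) weight 1/90
  (Y=1, X=2, Z=2, W=1) weight 1/180
  (Y=1, X=2, Z=2, W=2) weight 1/180
  … 40 more
Group by Z:
  weight(Z=0) = 7/60
  weight(Z=1) = 7/30
  weight(Z=2) = 1/10
Total weight = 7/60 + 7/30 + 1/10 = 9/20
P(Z=0 | obs) = 7/60 / 9/20 = 7/27
P(Z=1 | obs) = 7/30 / 9/20 = 14/27
P(Z=2 | obs) = 1/10 / 9/20 = 2/9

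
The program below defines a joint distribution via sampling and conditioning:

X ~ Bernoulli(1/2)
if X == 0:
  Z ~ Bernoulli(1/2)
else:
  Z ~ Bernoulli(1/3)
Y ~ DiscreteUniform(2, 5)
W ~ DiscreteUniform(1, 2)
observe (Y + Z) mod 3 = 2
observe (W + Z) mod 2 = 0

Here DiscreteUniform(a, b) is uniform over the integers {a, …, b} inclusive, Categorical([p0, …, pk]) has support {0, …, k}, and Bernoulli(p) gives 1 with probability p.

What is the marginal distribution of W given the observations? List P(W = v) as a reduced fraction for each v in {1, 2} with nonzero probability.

Enumerate traces; 6 have nonzero weight after conditioning:
  (X=0, Z=0, Y=2, W=2) weight 1/32
  (X=0, Z=0, Y=5, W=2) weight 1/32
  (X=0, Z=1, Y=4, W=1) weight 1/32
  (X=1, Z=0, Y=2, W=2) weight 1/24
  (X=1, Z=0, Y=5, W=2) weight 1/24
  (X=1, Z=1, Y=4, W=1) weight 1/48
Group by W:
  weight(W=1) = 5/96
  weight(W=2) = 7/48
Total weight = 5/96 + 7/48 = 19/96
P(W=1 | obs) = 5/96 / 19/96 = 5/19
P(W=2 | obs) = 7/48 / 19/96 = 14/19

P(W=1) = 5/19, P(W=2) = 14/19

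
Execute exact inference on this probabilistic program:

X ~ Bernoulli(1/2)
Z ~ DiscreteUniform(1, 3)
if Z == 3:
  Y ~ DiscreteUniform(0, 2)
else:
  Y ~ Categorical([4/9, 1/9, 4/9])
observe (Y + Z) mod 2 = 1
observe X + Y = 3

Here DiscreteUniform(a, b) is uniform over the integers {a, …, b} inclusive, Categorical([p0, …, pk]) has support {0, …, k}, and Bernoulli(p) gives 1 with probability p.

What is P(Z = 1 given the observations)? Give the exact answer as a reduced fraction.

Enumerate traces; 2 have nonzero weight after conditioning:
  (X=1, Z=1, Y=2) weight 2/27
  (X=1, Z=3, Y=2) weight 1/18
Group by Z:
  weight(Z=1) = 2/27
  weight(Z=3) = 1/18
Total weight = 2/27 + 1/18 = 7/54
P(Z=1 | obs) = 2/27 / 7/54 = 4/7
P(Z=3 | obs) = 1/18 / 7/54 = 3/7

P(Z = 1 | obs) = 4/7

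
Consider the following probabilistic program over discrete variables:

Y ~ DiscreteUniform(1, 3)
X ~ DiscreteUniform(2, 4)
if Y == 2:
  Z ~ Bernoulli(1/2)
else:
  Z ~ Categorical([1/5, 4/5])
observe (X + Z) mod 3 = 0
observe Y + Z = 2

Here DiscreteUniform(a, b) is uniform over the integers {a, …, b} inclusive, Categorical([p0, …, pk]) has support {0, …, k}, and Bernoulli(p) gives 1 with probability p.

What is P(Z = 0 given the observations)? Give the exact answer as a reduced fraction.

Enumerate traces; 2 have nonzero weight after conditioning:
  (Y=1, X=2, Z=1) weight 4/45
  (Y=2, X=3, Z=0) weight 1/18
Group by Z:
  weight(Z=0) = 1/18
  weight(Z=1) = 4/45
Total weight = 1/18 + 4/45 = 13/90
P(Z=0 | obs) = 1/18 / 13/90 = 5/13
P(Z=1 | obs) = 4/45 / 13/90 = 8/13

P(Z = 0 | obs) = 5/13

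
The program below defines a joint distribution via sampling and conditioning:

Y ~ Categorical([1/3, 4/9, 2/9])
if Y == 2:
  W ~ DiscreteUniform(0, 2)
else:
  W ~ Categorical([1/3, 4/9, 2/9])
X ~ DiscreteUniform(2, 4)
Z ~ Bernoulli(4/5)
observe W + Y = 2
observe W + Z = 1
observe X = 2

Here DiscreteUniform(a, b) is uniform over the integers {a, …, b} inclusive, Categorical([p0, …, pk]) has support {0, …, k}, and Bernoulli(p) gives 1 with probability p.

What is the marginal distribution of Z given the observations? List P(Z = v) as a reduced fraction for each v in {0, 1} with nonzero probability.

Enumerate traces; 2 have nonzero weight after conditioning:
  (Y=1, W=1, X=2, Z=0) weight 16/1215
  (Y=2, W=0, X=2, Z=1) weight 8/405
Group by Z:
  weight(Z=0) = 16/1215
  weight(Z=1) = 8/405
Total weight = 16/1215 + 8/405 = 8/243
P(Z=0 | obs) = 16/1215 / 8/243 = 2/5
P(Z=1 | obs) = 8/405 / 8/243 = 3/5

P(Z=0) = 2/5, P(Z=1) = 3/5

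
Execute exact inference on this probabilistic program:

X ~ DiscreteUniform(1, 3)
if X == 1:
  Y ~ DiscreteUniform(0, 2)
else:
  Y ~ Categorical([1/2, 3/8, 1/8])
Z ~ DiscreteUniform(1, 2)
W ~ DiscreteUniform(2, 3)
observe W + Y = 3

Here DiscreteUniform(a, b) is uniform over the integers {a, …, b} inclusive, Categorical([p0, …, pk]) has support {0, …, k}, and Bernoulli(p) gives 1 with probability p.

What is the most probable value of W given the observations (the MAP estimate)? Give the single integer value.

argmax_v P(W = v | obs) = 3

Enumerate traces; 12 have nonzero weight after conditioning:
  (X=1, Y=0, Z=1, W=3) weight 1/36
  (X=1, Y=0, Z=2, W=3) weight 1/36
  (X=1, Y=1, Z=1, W=2) weight 1/36
  (X=1, Y=1, Z=2, W=2) weight 1/36
  (X=2, Y=0, Z=1, W=3) weight 1/24
  (X=2, Y=0, Z=2, W=3) weight 1/24
  (X=2, Y=1, Z=1, W=2) weight 1/32
  (X=2, Y=1, Z=2, W=2) weight 1/32
  … 4 more
Group by W:
  weight(W=2) = 13/72
  weight(W=3) = 2/9
Total weight = 13/72 + 2/9 = 29/72
P(W=2 | obs) = 13/72 / 29/72 = 13/29
P(W=3 | obs) = 2/9 / 29/72 = 16/29
argmax = 3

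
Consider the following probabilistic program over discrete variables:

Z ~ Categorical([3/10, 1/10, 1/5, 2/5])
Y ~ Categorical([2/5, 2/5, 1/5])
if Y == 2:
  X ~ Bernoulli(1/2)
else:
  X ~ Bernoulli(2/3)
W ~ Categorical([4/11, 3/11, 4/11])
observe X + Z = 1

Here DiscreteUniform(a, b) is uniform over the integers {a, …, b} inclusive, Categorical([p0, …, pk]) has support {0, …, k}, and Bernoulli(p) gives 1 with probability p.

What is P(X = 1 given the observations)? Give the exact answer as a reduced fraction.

Enumerate traces; 18 have nonzero weight after conditioning:
  (Z=0, Y=0, X=1, W=0) weight 8/275
  (Z=0, Y=0, X=1, W=1) weight 6/275
  (Z=0, Y=0, X=1, W=2) weight 8/275
  (Z=0, Y=1, X=1, W=0) weight 8/275
  (Z=0, Y=1, X=1, W=1) weight 6/275
  (Z=0, Y=1, X=1, W=2) weight 8/275
  (Z=0, Y=2, X=1, W=0) weight 3/275
  (Z=0, Y=2, X=1, W=1) weight 9/1100
  (Z=1, Y=0, X=0, W=0) weight 4/825
  … 9 more
Group by X:
  weight(X=0) = 11/300
  weight(X=1) = 19/100
Total weight = 11/300 + 19/100 = 17/75
P(X=0 | obs) = 11/300 / 17/75 = 11/68
P(X=1 | obs) = 19/100 / 17/75 = 57/68

P(X = 1 | obs) = 57/68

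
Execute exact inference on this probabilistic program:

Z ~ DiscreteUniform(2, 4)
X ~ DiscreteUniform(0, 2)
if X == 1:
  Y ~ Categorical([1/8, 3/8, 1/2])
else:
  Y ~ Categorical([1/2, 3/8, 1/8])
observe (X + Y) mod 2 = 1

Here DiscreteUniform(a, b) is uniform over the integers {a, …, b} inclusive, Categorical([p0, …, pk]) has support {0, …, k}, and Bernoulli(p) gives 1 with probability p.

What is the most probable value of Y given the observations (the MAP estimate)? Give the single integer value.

argmax_v P(Y = v | obs) = 1

Enumerate traces; 12 have nonzero weight after conditioning:
  (Z=2, X=0, Y=1) weight 1/24
  (Z=2, X=1, Y=0) weight 1/72
  (Z=2, X=1, Y=2) weight 1/18
  (Z=2, X=2, Y=1) weight 1/24
  (Z=3, X=0, Y=1) weight 1/24
  (Z=3, X=1, Y=0) weight 1/72
  (Z=3, X=1, Y=2) weight 1/18
  (Z=3, X=2, Y=1) weight 1/24
  … 4 more
Group by Y:
  weight(Y=0) = 1/24
  weight(Y=1) = 1/4
  weight(Y=2) = 1/6
Total weight = 1/24 + 1/4 + 1/6 = 11/24
P(Y=0 | obs) = 1/24 / 11/24 = 1/11
P(Y=1 | obs) = 1/4 / 11/24 = 6/11
P(Y=2 | obs) = 1/6 / 11/24 = 4/11
argmax = 1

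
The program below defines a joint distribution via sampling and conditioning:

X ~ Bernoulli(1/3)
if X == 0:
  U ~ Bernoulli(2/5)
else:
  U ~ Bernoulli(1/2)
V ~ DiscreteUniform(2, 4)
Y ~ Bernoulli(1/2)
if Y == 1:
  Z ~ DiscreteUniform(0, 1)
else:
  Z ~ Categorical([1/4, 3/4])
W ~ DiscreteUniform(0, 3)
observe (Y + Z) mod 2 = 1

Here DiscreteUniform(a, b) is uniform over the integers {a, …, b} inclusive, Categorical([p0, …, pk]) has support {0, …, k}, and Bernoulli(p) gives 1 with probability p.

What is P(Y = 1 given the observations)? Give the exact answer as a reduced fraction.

P(Y = 1 | obs) = 2/5

Enumerate traces; 96 have nonzero weight after conditioning:
  (X=0, U=0, V=2, Y=0, Z=1, W=0) weight 1/80
  (X=0, U=0, V=2, Y=0, Z=1, W=1) weight 1/80
  (X=0, U=0, V=2, Y=0, Z=1, W=2) weight 1/80
  (X=0, U=0, V=2, Y=0, Z=1, W=3) weight 1/80
  (X=0, U=0, V=2, Y=1, Z=0, W=0) weight 1/120
  (X=0, U=0, V=2, Y=1, Z=0, W=1) weight 1/120
  (X=0, U=0, V=2, Y=1, Z=0, W=2) weight 1/120
  (X=0, U=0, V=2, Y=1, Z=0, W=3) weight 1/120
  … 88 more
Group by Y:
  weight(Y=0) = 3/8
  weight(Y=1) = 1/4
Total weight = 3/8 + 1/4 = 5/8
P(Y=0 | obs) = 3/8 / 5/8 = 3/5
P(Y=1 | obs) = 1/4 / 5/8 = 2/5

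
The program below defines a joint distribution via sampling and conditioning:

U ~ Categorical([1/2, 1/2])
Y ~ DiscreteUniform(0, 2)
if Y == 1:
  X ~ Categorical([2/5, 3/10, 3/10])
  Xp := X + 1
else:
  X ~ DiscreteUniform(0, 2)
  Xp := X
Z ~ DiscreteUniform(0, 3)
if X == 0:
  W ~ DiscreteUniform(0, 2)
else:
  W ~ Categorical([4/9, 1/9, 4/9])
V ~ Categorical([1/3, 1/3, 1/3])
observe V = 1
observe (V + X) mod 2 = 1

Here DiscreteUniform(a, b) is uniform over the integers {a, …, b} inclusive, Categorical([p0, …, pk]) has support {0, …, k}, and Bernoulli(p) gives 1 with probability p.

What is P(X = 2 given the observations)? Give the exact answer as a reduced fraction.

P(X = 2 | obs) = 29/61

Enumerate traces; 144 have nonzero weight after conditioning:
  (U=0, Y=0, X=0, Z=0, W=0, V=1) weight 1/648
  (U=0, Y=0, X=0, Z=0, W=1, V=1) weight 1/648
  (U=0, Y=0, X=0, Z=0, W=2, V=1) weight 1/648
  (U=0, Y=0, X=0, Z=1, W=0, V=1) weight 1/648
  (U=0, Y=0, X=0, Z=1, W=1, V=1) weight 1/648
  (U=0, Y=0, X=0, Z=1, W=2, V=1) weight 1/648
  (U=0, Y=0, X=0, Z=2, W=0, V=1) weight 1/648
  (U=0, Y=0, X=0, Z=2, W=1, V=1) weight 1/648
  (U=0, Y=0, X=2, Z=0, W=0, V=1) weight 1/486
  … 135 more
Group by X:
  weight(X=0) = 16/135
  weight(X=2) = 29/270
Total weight = 16/135 + 29/270 = 61/270
P(X=0 | obs) = 16/135 / 61/270 = 32/61
P(X=2 | obs) = 29/270 / 61/270 = 29/61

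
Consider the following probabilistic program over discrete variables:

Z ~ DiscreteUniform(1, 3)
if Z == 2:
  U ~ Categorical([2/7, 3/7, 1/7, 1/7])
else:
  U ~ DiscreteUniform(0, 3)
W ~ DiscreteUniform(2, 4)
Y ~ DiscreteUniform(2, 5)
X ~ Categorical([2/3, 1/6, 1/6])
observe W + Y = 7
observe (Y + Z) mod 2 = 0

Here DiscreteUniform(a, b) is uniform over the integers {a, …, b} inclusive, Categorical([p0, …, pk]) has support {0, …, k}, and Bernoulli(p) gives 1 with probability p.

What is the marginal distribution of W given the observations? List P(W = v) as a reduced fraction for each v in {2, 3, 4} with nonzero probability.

Enumerate traces; 60 have nonzero weight after conditioning:
  (Z=1, U=0, W=2, Y=5, X=0) weight 1/216
  (Z=1, U=0, W=2, Y=5, X=1) weight 1/864
  (Z=1, U=0, W=2, Y=5, X=2) weight 1/864
  (Z=1, U=0, W=4, Y=3, X=0) weight 1/216
  (Z=1, U=0, W=4, Y=3, X=1) weight 1/864
  (Z=1, U=0, W=4, Y=3, X=2) weight 1/864
  (Z=1, U=1, W=2, Y=5, X=0) weight 1/216
  (Z=1, U=1, W=2, Y=5, X=1) weight 1/864
  (Z=2, U=0, W=3, Y=4, X=0) weight 1/189
  … 51 more
Group by W:
  weight(W=2) = 1/18
  weight(W=3) = 1/36
  weight(W=4) = 1/18
Total weight = 1/18 + 1/36 + 1/18 = 5/36
P(W=2 | obs) = 1/18 / 5/36 = 2/5
P(W=3 | obs) = 1/36 / 5/36 = 1/5
P(W=4 | obs) = 1/18 / 5/36 = 2/5

P(W=2) = 2/5, P(W=3) = 1/5, P(W=4) = 2/5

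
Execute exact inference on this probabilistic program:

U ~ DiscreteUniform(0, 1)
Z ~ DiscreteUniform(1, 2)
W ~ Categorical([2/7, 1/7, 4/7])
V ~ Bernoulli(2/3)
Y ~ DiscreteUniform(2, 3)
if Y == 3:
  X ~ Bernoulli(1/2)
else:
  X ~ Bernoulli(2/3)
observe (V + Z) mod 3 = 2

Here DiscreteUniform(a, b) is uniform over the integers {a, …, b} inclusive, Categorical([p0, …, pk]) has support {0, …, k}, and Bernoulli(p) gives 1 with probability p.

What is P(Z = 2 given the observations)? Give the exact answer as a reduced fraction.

Enumerate traces; 48 have nonzero weight after conditioning:
  (U=0, Z=1, W=0, V=1, Y=2, X=0) weight 1/126
  (U=0, Z=1, W=0, V=1, Y=2, X=1) weight 1/63
  (U=0, Z=1, W=0, V=1, Y=3, X=0) weight 1/84
  (U=0, Z=1, W=0, V=1, Y=3, X=1) weight 1/84
  (U=0, Z=1, W=1, V=1, Y=2, X=0) weight 1/252
  (U=0, Z=1, W=1, V=1, Y=2, X=1) weight 1/126
  (U=0, Z=1, W=1, V=1, Y=3, X=0) weight 1/168
  (U=0, Z=1, W=1, V=1, Y=3, X=1) weight 1/168
  (U=0, Z=2, W=0, V=0, Y=2, X=0) weight 1/252
  … 39 more
Group by Z:
  weight(Z=1) = 1/3
  weight(Z=2) = 1/6
Total weight = 1/3 + 1/6 = 1/2
P(Z=1 | obs) = 1/3 / 1/2 = 2/3
P(Z=2 | obs) = 1/6 / 1/2 = 1/3

P(Z = 2 | obs) = 1/3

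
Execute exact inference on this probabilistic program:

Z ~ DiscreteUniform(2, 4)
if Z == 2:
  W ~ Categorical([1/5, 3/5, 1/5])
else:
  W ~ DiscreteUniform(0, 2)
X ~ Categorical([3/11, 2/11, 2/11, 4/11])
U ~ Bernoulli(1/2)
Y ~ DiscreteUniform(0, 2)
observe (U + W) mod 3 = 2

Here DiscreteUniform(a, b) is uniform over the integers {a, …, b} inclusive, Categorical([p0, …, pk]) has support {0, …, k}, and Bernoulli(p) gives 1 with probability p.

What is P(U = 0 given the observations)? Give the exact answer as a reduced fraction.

P(U = 0 | obs) = 13/32

Enumerate traces; 72 have nonzero weight after conditioning:
  (Z=2, W=1, X=0, U=1, Y=0) weight 1/110
  (Z=2, W=1, X=0, U=1, Y=1) weight 1/110
  (Z=2, W=1, X=0, U=1, Y=2) weight 1/110
  (Z=2, W=1, X=1, U=1, Y=0) weight 1/165
  (Z=2, W=1, X=1, U=1, Y=1) weight 1/165
  (Z=2, W=1, X=1, U=1, Y=2) weight 1/165
  (Z=2, W=1, X=2, U=1, Y=0) weight 1/165
  (Z=2, W=1, X=2, U=1, Y=1) weight 1/165
  (Z=2, W=2, X=0, U=0, Y=0) weight 1/330
  … 63 more
Group by U:
  weight(U=0) = 13/90
  weight(U=1) = 19/90
Total weight = 13/90 + 19/90 = 16/45
P(U=0 | obs) = 13/90 / 16/45 = 13/32
P(U=1 | obs) = 19/90 / 16/45 = 19/32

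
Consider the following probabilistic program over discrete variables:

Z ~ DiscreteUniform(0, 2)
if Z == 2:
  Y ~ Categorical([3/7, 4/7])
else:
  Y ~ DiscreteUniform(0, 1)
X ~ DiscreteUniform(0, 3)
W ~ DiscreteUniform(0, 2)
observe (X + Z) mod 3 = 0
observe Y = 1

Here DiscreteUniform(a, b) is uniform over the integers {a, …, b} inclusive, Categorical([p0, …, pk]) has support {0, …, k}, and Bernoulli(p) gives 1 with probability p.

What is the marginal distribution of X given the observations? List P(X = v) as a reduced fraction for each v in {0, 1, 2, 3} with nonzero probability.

Enumerate traces; 12 have nonzero weight after conditioning:
  (Z=0, Y=1, X=0, W=0) weight 1/72
  (Z=0, Y=1, X=0, W=1) weight 1/72
  (Z=0, Y=1, X=0, W=2) weight 1/72
  (Z=0, Y=1, X=3, W=0) weight 1/72
  (Z=0, Y=1, X=3, W=1) weight 1/72
  (Z=0, Y=1, X=3, W=2) weight 1/72
  (Z=1, Y=1, X=2, W=0) weight 1/72
  (Z=1, Y=1, X=2, W=1) weight 1/72
  (Z=2, Y=1, X=1, W=0) weight 1/63
  … 3 more
Group by X:
  weight(X=0) = 1/24
  weight(X=1) = 1/21
  weight(X=2) = 1/24
  weight(X=3) = 1/24
Total weight = 1/24 + 1/21 + 1/24 + 1/24 = 29/168
P(X=0 | obs) = 1/24 / 29/168 = 7/29
P(X=1 | obs) = 1/21 / 29/168 = 8/29
P(X=2 | obs) = 1/24 / 29/168 = 7/29
P(X=3 | obs) = 1/24 / 29/168 = 7/29

P(X=0) = 7/29, P(X=1) = 8/29, P(X=2) = 7/29, P(X=3) = 7/29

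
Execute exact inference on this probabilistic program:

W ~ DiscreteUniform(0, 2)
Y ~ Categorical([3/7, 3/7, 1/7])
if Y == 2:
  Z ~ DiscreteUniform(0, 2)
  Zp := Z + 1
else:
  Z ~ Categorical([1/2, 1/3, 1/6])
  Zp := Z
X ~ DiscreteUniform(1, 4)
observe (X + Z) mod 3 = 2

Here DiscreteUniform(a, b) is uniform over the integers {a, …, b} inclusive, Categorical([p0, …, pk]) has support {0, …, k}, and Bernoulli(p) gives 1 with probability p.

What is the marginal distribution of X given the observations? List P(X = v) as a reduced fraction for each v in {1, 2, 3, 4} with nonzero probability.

Enumerate traces; 36 have nonzero weight after conditioning:
  (W=0, Y=0, Z=0, X=2) weight 1/56
  (W=0, Y=0, Z=1, X=1) weight 1/84
  (W=0, Y=0, Z=1, X=4) weight 1/84
  (W=0, Y=0, Z=2, X=3) weight 1/168
  (W=0, Y=1, Z=0, X=2) weight 1/56
  (W=0, Y=1, Z=1, X=1) weight 1/84
  (W=0, Y=1, Z=1, X=4) weight 1/84
  (W=0, Y=1, Z=2, X=3) weight 1/168
  … 28 more
Group by X:
  weight(X=1) = 1/12
  weight(X=2) = 5/42
  weight(X=3) = 1/21
  weight(X=4) = 1/12
Total weight = 1/12 + 5/42 + 1/21 + 1/12 = 1/3
P(X=1 | obs) = 1/12 / 1/3 = 1/4
P(X=2 | obs) = 5/42 / 1/3 = 5/14
P(X=3 | obs) = 1/21 / 1/3 = 1/7
P(X=4 | obs) = 1/12 / 1/3 = 1/4

P(X=1) = 1/4, P(X=2) = 5/14, P(X=3) = 1/7, P(X=4) = 1/4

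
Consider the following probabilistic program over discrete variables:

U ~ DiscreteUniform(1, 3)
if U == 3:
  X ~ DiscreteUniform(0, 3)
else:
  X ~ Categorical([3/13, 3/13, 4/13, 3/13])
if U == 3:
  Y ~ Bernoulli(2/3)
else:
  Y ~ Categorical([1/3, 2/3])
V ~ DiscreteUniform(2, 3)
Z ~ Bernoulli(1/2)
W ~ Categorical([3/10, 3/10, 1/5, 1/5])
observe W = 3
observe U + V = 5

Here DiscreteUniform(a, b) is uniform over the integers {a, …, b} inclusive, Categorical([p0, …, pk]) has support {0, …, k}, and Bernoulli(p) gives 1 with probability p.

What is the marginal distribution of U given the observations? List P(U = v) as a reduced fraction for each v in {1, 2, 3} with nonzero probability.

Enumerate traces; 32 have nonzero weight after conditioning:
  (U=2, X=0, Y=0, V=3, Z=0, W=3) weight 1/780
  (U=2, X=0, Y=0, V=3, Z=1, W=3) weight 1/780
  (U=2, X=0, Y=1, V=3, Z=0, W=3) weight 1/390
  (U=2, X=0, Y=1, V=3, Z=1, W=3) weight 1/390
  (U=2, X=1, Y=0, V=3, Z=0, W=3) weight 1/780
  (U=2, X=1, Y=0, V=3, Z=1, W=3) weight 1/780
  (U=2, X=1, Y=1, V=3, Z=0, W=3) weight 1/390
  (U=2, X=1, Y=1, V=3, Z=1, W=3) weight 1/390
  (U=3, X=0, Y=0, V=2, Z=0, W=3) weight 1/720
  … 23 more
Group by U:
  weight(U=2) = 1/30
  weight(U=3) = 1/30
Total weight = 1/30 + 1/30 = 1/15
P(U=2 | obs) = 1/30 / 1/15 = 1/2
P(U=3 | obs) = 1/30 / 1/15 = 1/2

P(U=2) = 1/2, P(U=3) = 1/2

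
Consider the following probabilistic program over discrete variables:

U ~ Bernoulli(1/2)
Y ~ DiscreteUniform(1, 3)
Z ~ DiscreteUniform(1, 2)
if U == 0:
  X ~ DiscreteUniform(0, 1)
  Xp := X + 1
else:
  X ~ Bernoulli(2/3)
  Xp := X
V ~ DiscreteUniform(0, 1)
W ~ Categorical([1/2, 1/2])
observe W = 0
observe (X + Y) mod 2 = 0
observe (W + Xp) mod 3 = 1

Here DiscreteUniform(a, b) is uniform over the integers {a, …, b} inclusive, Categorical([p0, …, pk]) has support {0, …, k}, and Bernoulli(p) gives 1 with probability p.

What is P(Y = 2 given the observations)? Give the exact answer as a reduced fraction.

Enumerate traces; 12 have nonzero weight after conditioning:
  (U=0, Y=2, Z=1, X=0, V=0, W=0) weight 1/96
  (U=0, Y=2, Z=1, X=0, V=1, W=0) weight 1/96
  (U=0, Y=2, Z=2, X=0, V=0, W=0) weight 1/96
  (U=0, Y=2, Z=2, X=0, V=1, W=0) weight 1/96
  (U=1, Y=1, Z=1, X=1, V=0, W=0) weight 1/72
  (U=1, Y=1, Z=1, X=1, V=1, W=0) weight 1/72
  (U=1, Y=1, Z=2, X=1, V=0, W=0) weight 1/72
  (U=1, Y=1, Z=2, X=1, V=1, W=0) weight 1/72
  (U=1, Y=3, Z=1, X=1, V=0, W=0) weight 1/72
  … 3 more
Group by Y:
  weight(Y=1) = 1/18
  weight(Y=2) = 1/24
  weight(Y=3) = 1/18
Total weight = 1/18 + 1/24 + 1/18 = 11/72
P(Y=1 | obs) = 1/18 / 11/72 = 4/11
P(Y=2 | obs) = 1/24 / 11/72 = 3/11
P(Y=3 | obs) = 1/18 / 11/72 = 4/11

P(Y = 2 | obs) = 3/11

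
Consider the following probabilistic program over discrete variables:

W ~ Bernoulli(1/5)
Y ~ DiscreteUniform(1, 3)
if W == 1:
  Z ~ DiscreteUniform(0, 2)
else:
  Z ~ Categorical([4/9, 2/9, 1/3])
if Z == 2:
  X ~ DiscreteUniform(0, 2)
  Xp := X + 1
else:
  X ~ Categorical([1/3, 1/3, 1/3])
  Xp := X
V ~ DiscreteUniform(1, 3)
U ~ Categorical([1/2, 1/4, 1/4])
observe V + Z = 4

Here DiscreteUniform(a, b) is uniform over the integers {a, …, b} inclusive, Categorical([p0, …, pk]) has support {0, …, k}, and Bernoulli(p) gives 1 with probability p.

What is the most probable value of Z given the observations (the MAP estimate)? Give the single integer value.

Enumerate traces; 108 have nonzero weight after conditioning:
  (W=0, Y=1, Z=1, X=0, V=3, U=0) weight 4/1215
  (W=0, Y=1, Z=1, X=0, V=3, U=1) weight 2/1215
  (W=0, Y=1, Z=1, X=0, V=3, U=2) weight 2/1215
  (W=0, Y=1, Z=1, X=1, V=3, U=0) weight 4/1215
  (W=0, Y=1, Z=1, X=1, V=3, U=1) weight 2/1215
  (W=0, Y=1, Z=1, X=1, V=3, U=2) weight 2/1215
  (W=0, Y=1, Z=1, X=2, V=3, U=0) weight 4/1215
  (W=0, Y=1, Z=1, X=2, V=3, U=1) weight 2/1215
  (W=0, Y=1, Z=2, X=0, V=2, U=0) weight 2/405
  … 99 more
Group by Z:
  weight(Z=1) = 11/135
  weight(Z=2) = 1/9
Total weight = 11/135 + 1/9 = 26/135
P(Z=1 | obs) = 11/135 / 26/135 = 11/26
P(Z=2 | obs) = 1/9 / 26/135 = 15/26
argmax = 2

argmax_v P(Z = v | obs) = 2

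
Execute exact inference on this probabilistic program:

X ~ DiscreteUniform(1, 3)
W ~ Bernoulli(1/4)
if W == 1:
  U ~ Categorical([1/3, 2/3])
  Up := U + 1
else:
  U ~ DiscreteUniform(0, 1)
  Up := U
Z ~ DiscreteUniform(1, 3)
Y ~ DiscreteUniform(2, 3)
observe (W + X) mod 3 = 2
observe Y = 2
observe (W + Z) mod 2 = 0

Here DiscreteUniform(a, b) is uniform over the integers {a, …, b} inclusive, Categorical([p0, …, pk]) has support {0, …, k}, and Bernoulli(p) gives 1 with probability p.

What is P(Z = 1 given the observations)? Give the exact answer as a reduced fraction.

P(Z = 1 | obs) = 1/5

Enumerate traces; 6 have nonzero weight after conditioning:
  (X=1, W=1, U=0, Z=1, Y=2) weight 1/216
  (X=1, W=1, U=0, Z=3, Y=2) weight 1/216
  (X=1, W=1, U=1, Z=1, Y=2) weight 1/108
  (X=1, W=1, U=1, Z=3, Y=2) weight 1/108
  (X=2, W=0, U=0, Z=2, Y=2) weight 1/48
  (X=2, W=0, U=1, Z=2, Y=2) weight 1/48
Group by Z:
  weight(Z=1) = 1/72
  weight(Z=2) = 1/24
  weight(Z=3) = 1/72
Total weight = 1/72 + 1/24 + 1/72 = 5/72
P(Z=1 | obs) = 1/72 / 5/72 = 1/5
P(Z=2 | obs) = 1/24 / 5/72 = 3/5
P(Z=3 | obs) = 1/72 / 5/72 = 1/5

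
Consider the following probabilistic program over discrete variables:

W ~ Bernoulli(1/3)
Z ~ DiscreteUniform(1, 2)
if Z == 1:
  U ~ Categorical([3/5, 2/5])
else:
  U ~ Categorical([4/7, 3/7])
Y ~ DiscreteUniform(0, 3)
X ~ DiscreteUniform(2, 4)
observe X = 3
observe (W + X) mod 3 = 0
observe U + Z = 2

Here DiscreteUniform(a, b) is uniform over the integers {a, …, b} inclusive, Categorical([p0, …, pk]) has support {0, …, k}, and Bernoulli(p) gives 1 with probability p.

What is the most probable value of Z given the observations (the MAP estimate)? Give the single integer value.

Enumerate traces; 8 have nonzero weight after conditioning:
  (W=0, Z=1, U=1, Y=0, X=3) weight 1/90
  (W=0, Z=1, U=1, Y=1, X=3) weight 1/90
  (W=0, Z=1, U=1, Y=2, X=3) weight 1/90
  (W=0, Z=1, U=1, Y=3, X=3) weight 1/90
  (W=0, Z=2, U=0, Y=0, X=3) weight 1/63
  (W=0, Z=2, U=0, Y=1, X=3) weight 1/63
  (W=0, Z=2, U=0, Y=2, X=3) weight 1/63
  (W=0, Z=2, U=0, Y=3, X=3) weight 1/63
Group by Z:
  weight(Z=1) = 2/45
  weight(Z=2) = 4/63
Total weight = 2/45 + 4/63 = 34/315
P(Z=1 | obs) = 2/45 / 34/315 = 7/17
P(Z=2 | obs) = 4/63 / 34/315 = 10/17
argmax = 2

argmax_v P(Z = v | obs) = 2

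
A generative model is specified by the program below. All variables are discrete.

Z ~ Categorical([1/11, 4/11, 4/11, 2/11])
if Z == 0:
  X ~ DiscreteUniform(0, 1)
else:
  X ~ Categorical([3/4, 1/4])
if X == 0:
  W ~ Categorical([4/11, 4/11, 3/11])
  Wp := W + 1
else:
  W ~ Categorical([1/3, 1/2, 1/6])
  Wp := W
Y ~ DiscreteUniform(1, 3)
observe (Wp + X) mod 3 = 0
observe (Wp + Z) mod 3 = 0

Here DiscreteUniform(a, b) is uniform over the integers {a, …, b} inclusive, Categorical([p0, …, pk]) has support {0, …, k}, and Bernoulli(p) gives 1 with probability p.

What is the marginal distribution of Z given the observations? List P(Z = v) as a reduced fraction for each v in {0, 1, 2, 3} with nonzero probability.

Enumerate traces; 9 have nonzero weight after conditioning:
  (Z=0, X=0, W=2, Y=1) weight 1/242
  (Z=0, X=0, W=2, Y=2) weight 1/242
  (Z=0, X=0, W=2, Y=3) weight 1/242
  (Z=1, X=1, W=2, Y=1) weight 1/198
  (Z=1, X=1, W=2, Y=2) weight 1/198
  (Z=1, X=1, W=2, Y=3) weight 1/198
  (Z=3, X=0, W=2, Y=1) weight 3/242
  (Z=3, X=0, W=2, Y=2) weight 3/242
  … 1 more
Group by Z:
  weight(Z=0) = 3/242
  weight(Z=1) = 1/66
  weight(Z=3) = 9/242
Total weight = 3/242 + 1/66 + 9/242 = 47/726
P(Z=0 | obs) = 3/242 / 47/726 = 9/47
P(Z=1 | obs) = 1/66 / 47/726 = 11/47
P(Z=3 | obs) = 9/242 / 47/726 = 27/47

P(Z=0) = 9/47, P(Z=1) = 11/47, P(Z=3) = 27/47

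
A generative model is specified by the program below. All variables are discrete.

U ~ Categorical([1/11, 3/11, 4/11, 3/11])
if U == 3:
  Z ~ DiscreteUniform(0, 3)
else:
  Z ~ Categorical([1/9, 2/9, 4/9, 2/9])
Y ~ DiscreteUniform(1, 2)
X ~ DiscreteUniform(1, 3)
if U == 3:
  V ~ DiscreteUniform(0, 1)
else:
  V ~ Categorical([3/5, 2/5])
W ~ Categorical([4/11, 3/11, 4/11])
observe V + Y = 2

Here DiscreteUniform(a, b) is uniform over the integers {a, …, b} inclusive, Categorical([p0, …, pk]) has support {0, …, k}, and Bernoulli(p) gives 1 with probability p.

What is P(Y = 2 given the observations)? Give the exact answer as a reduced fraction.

P(Y = 2 | obs) = 63/110

Enumerate traces; 288 have nonzero weight after conditioning:
  (U=0, Z=0, Y=1, X=1, V=1, W=0) weight 4/16335
  (U=0, Z=0, Y=1, X=1, V=1, W=1) weight 1/5445
  (U=0, Z=0, Y=1, X=1, V=1, W=2) weight 4/16335
  (U=0, Z=0, Y=1, X=2, V=1, W=0) weight 4/16335
  (U=0, Z=0, Y=1, X=2, V=1, W=1) weight 1/5445
  (U=0, Z=0, Y=1, X=2, V=1, W=2) weight 4/16335
  (U=0, Z=0, Y=1, X=3, V=1, W=0) weight 4/16335
  (U=0, Z=0, Y=1, X=3, V=1, W=1) weight 1/5445
  (U=0, Z=0, Y=2, X=1, V=0, W=0) weight 2/5445
  … 279 more
Group by Y:
  weight(Y=1) = 47/220
  weight(Y=2) = 63/220
Total weight = 47/220 + 63/220 = 1/2
P(Y=1 | obs) = 47/220 / 1/2 = 47/110
P(Y=2 | obs) = 63/220 / 1/2 = 63/110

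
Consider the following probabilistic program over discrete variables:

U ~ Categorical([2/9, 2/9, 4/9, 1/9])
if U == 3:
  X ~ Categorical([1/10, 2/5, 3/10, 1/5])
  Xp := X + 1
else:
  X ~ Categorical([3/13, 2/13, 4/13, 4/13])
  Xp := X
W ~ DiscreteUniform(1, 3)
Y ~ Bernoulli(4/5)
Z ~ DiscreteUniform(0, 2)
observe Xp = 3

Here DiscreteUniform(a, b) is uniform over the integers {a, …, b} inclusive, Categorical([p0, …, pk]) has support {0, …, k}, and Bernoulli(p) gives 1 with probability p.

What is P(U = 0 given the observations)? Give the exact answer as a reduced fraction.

P(U = 0 | obs) = 80/359

Enumerate traces; 72 have nonzero weight after conditioning:
  (U=0, X=3, W=1, Y=0, Z=0) weight 8/5265
  (U=0, X=3, W=1, Y=0, Z=1) weight 8/5265
  (U=0, X=3, W=1, Y=0, Z=2) weight 8/5265
  (U=0, X=3, W=1, Y=1, Z=0) weight 32/5265
  (U=0, X=3, W=1, Y=1, Z=1) weight 32/5265
  (U=0, X=3, W=1, Y=1, Z=2) weight 32/5265
  (U=0, X=3, W=2, Y=0, Z=0) weight 8/5265
  (U=0, X=3, W=2, Y=0, Z=1) weight 8/5265
  (U=1, X=3, W=1, Y=0, Z=0) weight 8/5265
  (U=2, X=3, W=1, Y=0, Z=0) weight 16/5265
  … 62 more
Group by U:
  weight(U=0) = 8/117
  weight(U=1) = 8/117
  weight(U=2) = 16/117
  weight(U=3) = 1/30
Total weight = 8/117 + 8/117 + 16/117 + 1/30 = 359/1170
P(U=0 | obs) = 8/117 / 359/1170 = 80/359
P(U=1 | obs) = 8/117 / 359/1170 = 80/359
P(U=2 | obs) = 16/117 / 359/1170 = 160/359
P(U=3 | obs) = 1/30 / 359/1170 = 39/359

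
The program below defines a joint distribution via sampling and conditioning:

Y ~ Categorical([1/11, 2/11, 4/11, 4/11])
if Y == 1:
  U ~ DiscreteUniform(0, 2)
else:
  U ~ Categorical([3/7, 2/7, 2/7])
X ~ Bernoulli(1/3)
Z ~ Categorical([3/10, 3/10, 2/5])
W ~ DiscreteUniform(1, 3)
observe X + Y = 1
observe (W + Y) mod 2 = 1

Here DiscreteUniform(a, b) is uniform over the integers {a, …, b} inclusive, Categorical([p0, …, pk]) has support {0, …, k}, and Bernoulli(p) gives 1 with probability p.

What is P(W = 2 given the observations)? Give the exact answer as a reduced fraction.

Enumerate traces; 27 have nonzero weight after conditioning:
  (Y=0, U=0, X=1, Z=0, W=1) weight 1/770
  (Y=0, U=0, X=1, Z=0, W=3) weight 1/770
  (Y=0, U=0, X=1, Z=1, W=1) weight 1/770
  (Y=0, U=0, X=1, Z=1, W=3) weight 1/770
  (Y=0, U=0, X=1, Z=2, W=1) weight 2/1155
  (Y=0, U=0, X=1, Z=2, W=3) weight 2/1155
  (Y=0, U=1, X=1, Z=0, W=1) weight 1/1155
  (Y=0, U=1, X=1, Z=0, W=3) weight 1/1155
  (Y=1, U=0, X=0, Z=0, W=2) weight 2/495
  … 18 more
Group by W:
  weight(W=1) = 1/99
  weight(W=2) = 4/99
  weight(W=3) = 1/99
Total weight = 1/99 + 4/99 + 1/99 = 2/33
P(W=1 | obs) = 1/99 / 2/33 = 1/6
P(W=2 | obs) = 4/99 / 2/33 = 2/3
P(W=3 | obs) = 1/99 / 2/33 = 1/6

P(W = 2 | obs) = 2/3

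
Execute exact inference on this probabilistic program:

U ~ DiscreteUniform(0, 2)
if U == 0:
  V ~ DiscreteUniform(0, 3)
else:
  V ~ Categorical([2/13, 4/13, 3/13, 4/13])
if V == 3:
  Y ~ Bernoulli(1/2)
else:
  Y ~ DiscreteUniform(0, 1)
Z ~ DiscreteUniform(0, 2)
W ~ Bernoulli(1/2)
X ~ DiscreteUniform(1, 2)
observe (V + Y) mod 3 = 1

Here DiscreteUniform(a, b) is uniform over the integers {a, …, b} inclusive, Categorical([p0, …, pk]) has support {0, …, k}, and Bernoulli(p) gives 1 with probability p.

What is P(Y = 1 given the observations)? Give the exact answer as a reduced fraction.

Enumerate traces; 108 have nonzero weight after conditioning:
  (U=0, V=0, Y=1, Z=0, W=0, X=1) weight 1/288
  (U=0, V=0, Y=1, Z=0, W=0, X=2) weight 1/288
  (U=0, V=0, Y=1, Z=0, W=1, X=1) weight 1/288
  (U=0, V=0, Y=1, Z=0, W=1, X=2) weight 1/288
  (U=0, V=0, Y=1, Z=1, W=0, X=1) weight 1/288
  (U=0, V=0, Y=1, Z=1, W=0, X=2) weight 1/288
  (U=0, V=0, Y=1, Z=1, W=1, X=1) weight 1/288
  (U=0, V=0, Y=1, Z=1, W=1, X=2) weight 1/288
  (U=0, V=1, Y=0, Z=0, W=0, X=1) weight 1/288
  … 99 more
Group by Y:
  weight(Y=0) = 15/104
  weight(Y=1) = 37/156
Total weight = 15/104 + 37/156 = 119/312
P(Y=0 | obs) = 15/104 / 119/312 = 45/119
P(Y=1 | obs) = 37/156 / 119/312 = 74/119

P(Y = 1 | obs) = 74/119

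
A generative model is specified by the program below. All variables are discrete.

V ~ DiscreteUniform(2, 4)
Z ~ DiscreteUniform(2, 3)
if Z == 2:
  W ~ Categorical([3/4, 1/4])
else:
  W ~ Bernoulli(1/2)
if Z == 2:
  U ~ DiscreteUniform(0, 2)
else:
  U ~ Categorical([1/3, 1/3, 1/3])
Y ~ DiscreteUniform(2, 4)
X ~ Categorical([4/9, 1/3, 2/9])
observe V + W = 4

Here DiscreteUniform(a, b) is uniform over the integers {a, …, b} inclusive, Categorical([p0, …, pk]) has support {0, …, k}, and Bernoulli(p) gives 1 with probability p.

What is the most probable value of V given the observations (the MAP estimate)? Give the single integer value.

argmax_v P(V = v | obs) = 4

Enumerate traces; 108 have nonzero weight after conditioning:
  (V=3, Z=2, W=1, U=0, Y=2, X=0) weight 1/486
  (V=3, Z=2, W=1, U=0, Y=2, X=1) weight 1/648
  (V=3, Z=2, W=1, U=0, Y=2, X=2) weight 1/972
  (V=3, Z=2, W=1, U=0, Y=3, X=0) weight 1/486
  (V=3, Z=2, W=1, U=0, Y=3, X=1) weight 1/648
  (V=3, Z=2, W=1, U=0, Y=3, X=2) weight 1/972
  (V=3, Z=2, W=1, U=0, Y=4, X=0) weight 1/486
  (V=3, Z=2, W=1, U=0, Y=4, X=1) weight 1/648
  (V=4, Z=2, W=0, U=0, Y=2, X=0) weight 1/162
  … 99 more
Group by V:
  weight(V=3) = 1/8
  weight(V=4) = 5/24
Total weight = 1/8 + 5/24 = 1/3
P(V=3 | obs) = 1/8 / 1/3 = 3/8
P(V=4 | obs) = 5/24 / 1/3 = 5/8
argmax = 4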